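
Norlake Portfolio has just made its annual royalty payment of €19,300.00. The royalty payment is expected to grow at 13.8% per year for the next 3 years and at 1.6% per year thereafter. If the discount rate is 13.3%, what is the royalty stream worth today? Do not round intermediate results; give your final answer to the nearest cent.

€228237.77

D_1 = 21963.40000
D_2 = 24994.34920
D_3 = 28443.56939
Terminal value at year 3: TV = D_3×(1+g_2)/(r−g_2) = 28898.66650/0.117 = 246997.14957
P_0 = D_1/(1+r)^1 + D_2/(1+r)^2 + D_3/(1+r)^3 + TV/(1+r)^3
    = 19385.17211 + 19470.72009 + 19556.64560 + 169825.23014 = 228237.76793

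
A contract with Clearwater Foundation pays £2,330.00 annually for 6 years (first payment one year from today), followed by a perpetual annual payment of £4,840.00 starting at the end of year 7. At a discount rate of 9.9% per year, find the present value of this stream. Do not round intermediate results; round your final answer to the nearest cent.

PV of 6-year annuity: £2,330.00 × [1 − (1+0.099)^−6] / 0.099 = 10177.56476
Perpetuity value at year 6: £4,840.00 / 0.099 = 48888.88889
PV of perpetuity: 48888.88889 / (1+0.099)^6 = 27747.50974
Total PV = 10177.56476 + 27747.50974 = 37925.07450

£37925.07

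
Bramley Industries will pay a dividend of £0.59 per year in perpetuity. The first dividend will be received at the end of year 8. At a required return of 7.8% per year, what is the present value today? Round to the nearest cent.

£4.47

Value at end of year 7: C / r = £0.59 / 0.078 = £7.5641
Discount to today: PV = £7.5641 / (1 + 0.078)^7 = £7.5641 / 1.691731 = £4.47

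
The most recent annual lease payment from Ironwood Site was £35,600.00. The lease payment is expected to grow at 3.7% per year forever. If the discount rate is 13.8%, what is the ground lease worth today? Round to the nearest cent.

£365516.83

D₁ = D₀ × (1 + g) = £35,600.00 × 1.037 = £36,917.2000
Growing perpetuity: P = D₁ / (r − g) = £36,917.2000 / (0.138 − 0.037) = £365,516.83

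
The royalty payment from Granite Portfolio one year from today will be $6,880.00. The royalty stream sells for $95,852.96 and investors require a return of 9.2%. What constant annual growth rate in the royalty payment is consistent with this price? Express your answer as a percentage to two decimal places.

P = D₁/(r−g) ⇒ g = r − D₁/P = 0.092 − $6,880.00/$95,852.96 = 0.020223

2.02%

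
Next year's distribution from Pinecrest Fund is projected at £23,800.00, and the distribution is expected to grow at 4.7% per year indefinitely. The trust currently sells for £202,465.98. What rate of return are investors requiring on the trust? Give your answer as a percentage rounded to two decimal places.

16.46%

P = D₁/(r − g) ⇒ r = D₁/P + g = £23,800.0000/£202,465.98 + 0.047 = 0.117551 + 0.047 = 0.164551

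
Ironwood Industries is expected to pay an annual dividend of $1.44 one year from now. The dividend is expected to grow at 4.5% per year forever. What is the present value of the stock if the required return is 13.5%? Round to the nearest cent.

Growing perpetuity: P = D₁ / (r − g) = $1.4400 / (0.135 − 0.045) = $16.00

$16.00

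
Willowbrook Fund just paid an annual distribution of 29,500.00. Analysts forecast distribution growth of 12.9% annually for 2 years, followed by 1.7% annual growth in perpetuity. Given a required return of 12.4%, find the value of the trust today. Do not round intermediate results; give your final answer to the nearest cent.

D_1 = 33305.50000
D_2 = 37601.90950
Terminal value at year 2: TV = D_2×(1+g_2)/(r−g_2) = 38241.14196/0.107 = 357393.85011
P_0 = D_1/(1+r)^1 + D_2/(1+r)^2 + TV/(1+r)^2
    = 29631.22776 + 29763.03927 + 282887.95268 = 342282.21971

342282.22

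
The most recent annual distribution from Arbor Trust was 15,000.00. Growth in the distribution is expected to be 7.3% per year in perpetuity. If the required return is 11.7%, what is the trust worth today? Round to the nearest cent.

D₁ = D₀ × (1 + g) = 15,000.00 × 1.073 = 16,095.0000
Growing perpetuity: P = D₁ / (r − g) = 16,095.0000 / (0.117 − 0.073) = 365,795.45

365795.45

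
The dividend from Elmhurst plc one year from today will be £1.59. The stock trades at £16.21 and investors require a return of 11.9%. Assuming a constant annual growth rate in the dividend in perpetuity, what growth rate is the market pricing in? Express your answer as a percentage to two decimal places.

P = D₁/(r−g) ⇒ g = r − D₁/P = 0.119 − £1.59/£16.21 = 0.020912

2.09%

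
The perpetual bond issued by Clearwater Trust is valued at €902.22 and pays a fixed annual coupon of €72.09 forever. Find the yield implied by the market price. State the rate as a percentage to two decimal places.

P = C/r ⇒ r = C/P = €72.09/€902.22 = 0.079903

7.99%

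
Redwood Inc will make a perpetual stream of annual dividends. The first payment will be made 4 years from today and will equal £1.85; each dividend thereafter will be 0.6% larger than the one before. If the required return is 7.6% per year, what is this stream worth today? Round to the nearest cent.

Value at end of year 3: C₁ / (r − g) = £1.85 / (0.076 − 0.006) = £26.4286
Discount to today: PV = £26.4286 / (1 + 0.076)^3 = £26.4286 / 1.245767 = £21.21

£21.21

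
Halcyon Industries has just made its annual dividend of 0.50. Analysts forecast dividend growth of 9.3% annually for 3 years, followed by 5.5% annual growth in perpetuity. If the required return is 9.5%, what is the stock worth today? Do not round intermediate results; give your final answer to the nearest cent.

14.61

D_1 = 0.54650
D_2 = 0.59732
D_3 = 0.65288
Terminal value at year 3: TV = D_3×(1+g_2)/(r−g_2) = 0.68878/0.04 = 17.21960
P_0 = D_1/(1+r)^1 + D_2/(1+r)^2 + D_3/(1+r)^3 + TV/(1+r)^3
    = 0.49909 + 0.49818 + 0.49727 + 13.11537 = 14.60990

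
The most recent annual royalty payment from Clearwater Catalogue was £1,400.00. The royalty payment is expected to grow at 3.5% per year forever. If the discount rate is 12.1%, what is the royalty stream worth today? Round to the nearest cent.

D₁ = D₀ × (1 + g) = £1,400.00 × 1.035 = £1,449.0000
Growing perpetuity: P = D₁ / (r − g) = £1,449.0000 / (0.121 − 0.035) = £16,848.84

£16848.84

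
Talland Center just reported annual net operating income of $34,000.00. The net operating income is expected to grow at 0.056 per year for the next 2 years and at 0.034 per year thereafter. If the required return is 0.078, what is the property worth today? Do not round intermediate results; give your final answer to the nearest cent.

D_1 = 35904.00000
D_2 = 37914.62400
Terminal value at year 2: TV = D_2×(1+g_2)/(r−g_2) = 39203.72122/0.044 = 890993.66400
P_0 = D_1/(1+r)^1 + D_2/(1+r)^2 + TV/(1+r)^2
    = 33306.12245 + 32626.40566 + 766720.53311 = 832653.06122

$832653.06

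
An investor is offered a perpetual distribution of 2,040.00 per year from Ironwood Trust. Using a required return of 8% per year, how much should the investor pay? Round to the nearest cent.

Level perpetuity: PV = C / r = 2,040.00 / 0.08 = 25,500.00

25500.00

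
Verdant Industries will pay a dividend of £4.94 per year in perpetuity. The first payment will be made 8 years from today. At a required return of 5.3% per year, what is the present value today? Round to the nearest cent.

Value at end of year 7: C / r = £4.94 / 0.053 = £93.2075
Discount to today: PV = £93.2075 / (1 + 0.053)^7 = £93.2075 / 1.435485 = £64.93

£64.93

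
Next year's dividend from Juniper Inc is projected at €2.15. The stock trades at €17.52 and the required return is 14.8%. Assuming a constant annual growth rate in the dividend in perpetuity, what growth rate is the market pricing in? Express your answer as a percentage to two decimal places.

P = D₁/(r−g) ⇒ g = r − D₁/P = 0.148 − €2.15/€17.52 = 0.025283

2.53%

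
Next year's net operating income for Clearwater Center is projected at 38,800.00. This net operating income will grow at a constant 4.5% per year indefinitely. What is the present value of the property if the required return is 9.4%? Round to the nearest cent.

Growing perpetuity: P = D₁ / (r − g) = 38,800.0000 / (0.094 − 0.045) = 791,836.73

791836.73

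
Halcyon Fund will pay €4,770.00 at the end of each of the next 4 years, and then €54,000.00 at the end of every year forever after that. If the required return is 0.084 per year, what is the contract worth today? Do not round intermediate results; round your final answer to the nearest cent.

€481242.44

PV of 4-year annuity: €4,770.00 × [1 − (1+0.084)^−4] / 0.084 = 15659.19412
Perpetuity value at year 4: €54,000.00 / 0.084 = 642857.14286
PV of perpetuity: 642857.14286 / (1+0.084)^4 = 465583.24718
Total PV = 15659.19412 + 465583.24718 = 481242.44130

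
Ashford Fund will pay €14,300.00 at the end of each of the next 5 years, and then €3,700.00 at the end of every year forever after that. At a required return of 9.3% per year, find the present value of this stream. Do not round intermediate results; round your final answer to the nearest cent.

PV of 5-year annuity: €14,300.00 × [1 − (1+0.093)^−5] / 0.093 = 55191.73347
Perpetuity value at year 5: €3,700.00 / 0.093 = 39784.94624
PV of perpetuity: 39784.94624 / (1+0.093)^5 = 25504.56765
Total PV = 55191.73347 + 25504.56765 = 80696.30112

€80696.30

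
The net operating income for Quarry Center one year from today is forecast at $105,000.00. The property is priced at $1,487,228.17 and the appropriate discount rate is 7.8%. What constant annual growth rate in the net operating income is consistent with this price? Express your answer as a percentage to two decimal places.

0.74%

P = D₁/(r−g) ⇒ g = r − D₁/P = 0.078 − $105,000.00/$1,487,228.17 = 0.007399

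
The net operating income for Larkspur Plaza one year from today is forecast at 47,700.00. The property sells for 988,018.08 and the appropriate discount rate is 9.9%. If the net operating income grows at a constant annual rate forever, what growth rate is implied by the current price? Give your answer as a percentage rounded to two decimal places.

5.07%

P = D₁/(r−g) ⇒ g = r − D₁/P = 0.099 − 47,700.00/988,018.08 = 0.050722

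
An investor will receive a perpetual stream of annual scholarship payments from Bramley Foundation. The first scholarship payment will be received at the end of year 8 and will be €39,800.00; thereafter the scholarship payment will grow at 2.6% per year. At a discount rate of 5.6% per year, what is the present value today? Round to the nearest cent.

€905971.20

Value at end of year 7: C₁ / (r − g) = €39,800.00 / (0.056 − 0.026) = €1,326,666.6667
Discount to today: PV = €1,326,666.6667 / (1 + 0.056)^7 = €1,326,666.6667 / 1.464359 = €905,971.20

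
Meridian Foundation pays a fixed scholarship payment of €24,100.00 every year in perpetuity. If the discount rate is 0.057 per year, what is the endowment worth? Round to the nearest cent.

€422807.02

Level perpetuity: PV = C / r = €24,100.00 / 0.057 = €422,807.02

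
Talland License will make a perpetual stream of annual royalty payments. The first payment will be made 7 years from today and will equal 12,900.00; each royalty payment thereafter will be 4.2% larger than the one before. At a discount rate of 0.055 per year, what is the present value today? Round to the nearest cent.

719667.02

Value at end of year 6: C₁ / (r − g) = 12,900.00 / (0.055 − 0.042) = 992,307.6923
Discount to today: PV = 992,307.6923 / (1 + 0.055)^6 = 992,307.6923 / 1.378843 = 719,667.02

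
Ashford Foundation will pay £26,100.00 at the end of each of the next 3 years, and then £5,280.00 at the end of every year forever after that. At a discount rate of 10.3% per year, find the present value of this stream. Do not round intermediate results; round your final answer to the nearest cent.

£102766.16

PV of 3-year annuity: £26,100.00 × [1 − (1+0.103)^−3] / 0.103 = 64565.55721
Perpetuity value at year 3: £5,280.00 / 0.103 = 51262.13592
PV of perpetuity: 51262.13592 / (1+0.103)^3 = 38200.59791
Total PV = 64565.55721 + 38200.59791 = 102766.15512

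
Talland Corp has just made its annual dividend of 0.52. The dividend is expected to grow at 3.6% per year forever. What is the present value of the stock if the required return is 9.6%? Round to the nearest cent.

D₁ = D₀ × (1 + g) = 0.52 × 1.036 = 0.5387
Growing perpetuity: P = D₁ / (r − g) = 0.5387 / (0.096 − 0.036) = 8.98

8.98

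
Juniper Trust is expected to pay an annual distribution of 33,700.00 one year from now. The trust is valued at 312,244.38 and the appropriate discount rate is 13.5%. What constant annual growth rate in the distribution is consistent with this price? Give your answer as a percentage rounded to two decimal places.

P = D₁/(r−g) ⇒ g = r − D₁/P = 0.135 − 33,700.00/312,244.38 = 0.027072

2.71%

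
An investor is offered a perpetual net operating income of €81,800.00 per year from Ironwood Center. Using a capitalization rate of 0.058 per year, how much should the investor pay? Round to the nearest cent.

Level perpetuity: PV = C / r = €81,800.00 / 0.058 = €1,410,344.83

€1410344.83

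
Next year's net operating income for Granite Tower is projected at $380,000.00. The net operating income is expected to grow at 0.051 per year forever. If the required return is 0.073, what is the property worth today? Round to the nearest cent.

$17272727.27

Growing perpetuity: P = D₁ / (r − g) = $380,000.0000 / (0.073 − 0.051) = $17,272,727.27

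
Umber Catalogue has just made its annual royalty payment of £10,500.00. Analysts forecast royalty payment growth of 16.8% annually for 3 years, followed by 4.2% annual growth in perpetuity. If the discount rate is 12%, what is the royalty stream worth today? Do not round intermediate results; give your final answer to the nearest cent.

D_1 = 12264.00000
D_2 = 14324.35200
D_3 = 16730.84314
Terminal value at year 3: TV = D_3×(1+g_2)/(r−g_2) = 17433.53855/0.078 = 223506.90446
P_0 = D_1/(1+r)^1 + D_2/(1+r)^2 + D_3/(1+r)^3 + TV/(1+r)^3
    = 10950.00000 + 11419.28571 + 11908.68367 + 159087.79984 = 193365.76923

£193365.77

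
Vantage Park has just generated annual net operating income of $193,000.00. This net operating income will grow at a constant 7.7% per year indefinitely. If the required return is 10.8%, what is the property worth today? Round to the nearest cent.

$6705193.55

D₁ = D₀ × (1 + g) = $193,000.00 × 1.077 = $207,861.0000
Growing perpetuity: P = D₁ / (r − g) = $207,861.0000 / (0.108 − 0.077) = $6,705,193.55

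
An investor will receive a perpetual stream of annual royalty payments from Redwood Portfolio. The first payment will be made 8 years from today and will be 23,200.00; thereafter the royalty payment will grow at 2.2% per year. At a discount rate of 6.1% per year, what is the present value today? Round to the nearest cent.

Value at end of year 7: C₁ / (r − g) = 23,200.00 / (0.061 − 0.022) = 594,871.7949
Discount to today: PV = 594,871.7949 / (1 + 0.061)^7 = 594,871.7949 / 1.513588 = 393,020.94

393020.94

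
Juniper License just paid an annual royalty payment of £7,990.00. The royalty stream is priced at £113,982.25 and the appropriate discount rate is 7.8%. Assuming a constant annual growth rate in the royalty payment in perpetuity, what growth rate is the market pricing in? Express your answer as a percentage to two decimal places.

P = D₀(1+g)/(r−g) ⇒ P(r−g) = D₀(1+g) ⇒ g(P+D₀) = P·r − D₀
g = (P·r − D₀)/(P + D₀) = (£113,982.25×0.078 − £7,990.00) / (£113,982.25 + £7,990.00) = 0.007384

0.74%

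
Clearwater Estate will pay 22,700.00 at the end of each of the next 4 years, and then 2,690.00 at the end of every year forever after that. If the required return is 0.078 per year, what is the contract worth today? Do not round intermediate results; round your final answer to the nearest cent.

PV of 4-year annuity: 22,700.00 × [1 − (1+0.078)^−4] / 0.078 = 75521.20657
Perpetuity value at year 4: 2,690.00 / 0.078 = 34487.17949
PV of perpetuity: 34487.17949 / (1+0.078)^4 = 25537.75016
Total PV = 75521.20657 + 25537.75016 = 101058.95674

101058.96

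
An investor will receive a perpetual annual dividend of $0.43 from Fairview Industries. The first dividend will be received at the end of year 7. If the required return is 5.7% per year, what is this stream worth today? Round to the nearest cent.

$5.41

Value at end of year 6: C / r = $0.43 / 0.057 = $7.5439
Discount to today: PV = $7.5439 / (1 + 0.057)^6 = $7.5439 / 1.394601 = $5.41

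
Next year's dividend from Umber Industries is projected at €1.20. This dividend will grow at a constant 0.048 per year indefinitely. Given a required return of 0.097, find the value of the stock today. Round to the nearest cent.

€24.49

Growing perpetuity: P = D₁ / (r − g) = €1.2000 / (0.097 − 0.048) = €24.49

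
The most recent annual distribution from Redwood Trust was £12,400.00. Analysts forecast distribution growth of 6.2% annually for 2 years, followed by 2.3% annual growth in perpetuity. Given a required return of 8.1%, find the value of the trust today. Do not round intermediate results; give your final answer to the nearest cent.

D_1 = 13168.80000
D_2 = 13985.26560
Terminal value at year 2: TV = D_2×(1+g_2)/(r−g_2) = 14306.92671/0.058 = 246671.15015
P_0 = D_1/(1+r)^1 + D_2/(1+r)^2 + TV/(1+r)^2
    = 12182.05365 + 11967.93800 + 211089.66511 = 235239.65677

£235239.66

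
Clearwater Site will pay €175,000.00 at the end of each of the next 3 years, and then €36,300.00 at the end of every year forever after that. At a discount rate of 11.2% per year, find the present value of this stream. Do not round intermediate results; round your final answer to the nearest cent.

PV of 3-year annuity: €175,000.00 × [1 − (1+0.112)^−3] / 0.112 = 426166.88183
Perpetuity value at year 3: €36,300.00 / 0.112 = 324107.14286
PV of perpetuity: 324107.14286 / (1+0.112)^3 = 235707.95537
Total PV = 426166.88183 + 235707.95537 = 661874.83720

€661874.84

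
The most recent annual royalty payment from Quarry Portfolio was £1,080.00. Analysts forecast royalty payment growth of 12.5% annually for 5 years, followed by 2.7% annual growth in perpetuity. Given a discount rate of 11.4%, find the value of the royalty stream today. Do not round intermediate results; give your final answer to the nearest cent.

£18953.04

D_1 = 1215.00000
D_2 = 1366.87500
D_3 = 1537.73438
D_4 = 1729.95117
D_5 = 1946.19507
Terminal value at year 5: TV = D_5×(1+g_2)/(r−g_2) = 1998.74234/0.087 = 22974.04983
P_0 = D_1/(1+r)^1 + D_2/(1+r)^2 + D_3/(1+r)^3 + D_4/(1+r)^4 + D_5/(1+r)^5 + TV/(1+r)^5
    = 1090.66427 + 1101.43385 + 1112.30977 + 1123.29308 + 1134.38484 + 13390.95666 = 18953.04246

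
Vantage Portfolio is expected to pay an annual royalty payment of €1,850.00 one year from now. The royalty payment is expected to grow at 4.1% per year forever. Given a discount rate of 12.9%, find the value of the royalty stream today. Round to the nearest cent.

Growing perpetuity: P = D₁ / (r − g) = €1,850.0000 / (0.129 − 0.041) = €21,022.73

€21022.73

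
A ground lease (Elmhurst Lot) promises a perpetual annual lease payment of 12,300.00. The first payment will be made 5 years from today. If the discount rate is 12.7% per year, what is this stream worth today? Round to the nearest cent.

60035.17

Value at end of year 4: C / r = 12,300.00 / 0.127 = 96,850.3937
Discount to today: PV = 96,850.3937 / (1 + 0.127)^4 = 96,850.3937 / 1.613228 = 60,035.17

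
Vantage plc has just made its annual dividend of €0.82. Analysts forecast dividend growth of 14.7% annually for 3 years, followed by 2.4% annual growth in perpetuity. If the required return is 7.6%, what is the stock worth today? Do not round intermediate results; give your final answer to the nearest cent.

D_1 = 0.94054
D_2 = 1.07880
D_3 = 1.23738
Terminal value at year 3: TV = D_3×(1+g_2)/(r−g_2) = 1.26708/0.052 = 24.36692
P_0 = D_1/(1+r)^1 + D_2/(1+r)^2 + D_3/(1+r)^3 + TV/(1+r)^3
    = 0.87411 + 0.93179 + 0.99327 + 19.55978 = 22.35894

€22.36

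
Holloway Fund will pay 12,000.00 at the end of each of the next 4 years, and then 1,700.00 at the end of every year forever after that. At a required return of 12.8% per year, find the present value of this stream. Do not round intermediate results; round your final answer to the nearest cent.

44046.06

PV of 4-year annuity: 12,000.00 × [1 − (1+0.128)^−4] / 0.128 = 35842.49174
Perpetuity value at year 4: 1,700.00 / 0.128 = 13281.25000
PV of perpetuity: 13281.25000 / (1+0.128)^4 = 8203.56367
Total PV = 35842.49174 + 8203.56367 = 44046.05541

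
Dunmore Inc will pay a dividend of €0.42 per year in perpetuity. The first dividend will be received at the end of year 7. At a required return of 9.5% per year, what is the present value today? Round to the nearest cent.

€2.56

Value at end of year 6: C / r = €0.42 / 0.095 = €4.4211
Discount to today: PV = €4.4211 / (1 + 0.095)^6 = €4.4211 / 1.723791 = €2.56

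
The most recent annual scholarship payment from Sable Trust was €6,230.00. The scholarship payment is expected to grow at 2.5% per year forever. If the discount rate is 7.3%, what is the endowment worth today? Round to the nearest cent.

D₁ = D₀ × (1 + g) = €6,230.00 × 1.025 = €6,385.7500
Growing perpetuity: P = D₁ / (r − g) = €6,385.7500 / (0.073 − 0.025) = €133,036.46

€133036.46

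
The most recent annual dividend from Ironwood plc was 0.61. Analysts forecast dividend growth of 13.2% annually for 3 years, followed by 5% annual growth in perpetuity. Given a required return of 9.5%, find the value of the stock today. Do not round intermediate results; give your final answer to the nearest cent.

D_1 = 0.69052
D_2 = 0.78167
D_3 = 0.88485
Terminal value at year 3: TV = D_3×(1+g_2)/(r−g_2) = 0.92909/0.045 = 20.64647
P_0 = D_1/(1+r)^1 + D_2/(1+r)^2 + D_3/(1+r)^3 + TV/(1+r)^3
    = 0.63061 + 0.65192 + 0.67395 + 15.72547 = 17.68195

17.68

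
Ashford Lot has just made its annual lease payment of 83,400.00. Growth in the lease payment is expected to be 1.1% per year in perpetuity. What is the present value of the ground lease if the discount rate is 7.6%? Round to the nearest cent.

D₁ = D₀ × (1 + g) = 83,400.00 × 1.011 = 84,317.4000
Growing perpetuity: P = D₁ / (r − g) = 84,317.4000 / (0.076 − 0.011) = 1,297,190.77

1297190.77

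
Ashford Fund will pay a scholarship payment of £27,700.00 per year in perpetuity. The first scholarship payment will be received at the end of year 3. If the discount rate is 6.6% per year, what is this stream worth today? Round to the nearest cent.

Value at end of year 2: C / r = £27,700.00 / 0.066 = £419,696.9697
Discount to today: PV = £419,696.9697 / (1 + 0.066)^2 = £419,696.9697 / 1.136356 = £369,335.82

£369335.82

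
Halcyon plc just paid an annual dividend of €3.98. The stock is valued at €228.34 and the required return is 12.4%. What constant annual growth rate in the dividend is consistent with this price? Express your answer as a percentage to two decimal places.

P = D₀(1+g)/(r−g) ⇒ P(r−g) = D₀(1+g) ⇒ g(P+D₀) = P·r − D₀
g = (P·r − D₀)/(P + D₀) = (€228.34×0.124 − €3.98) / (€228.34 + €3.98) = 0.104744

10.47%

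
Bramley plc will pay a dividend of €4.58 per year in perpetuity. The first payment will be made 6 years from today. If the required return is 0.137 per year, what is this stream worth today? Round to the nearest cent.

€17.59

Value at end of year 5: C / r = €4.58 / 0.137 = €33.4307
Discount to today: PV = €33.4307 / (1 + 0.137)^5 = €33.4307 / 1.900213 = €17.59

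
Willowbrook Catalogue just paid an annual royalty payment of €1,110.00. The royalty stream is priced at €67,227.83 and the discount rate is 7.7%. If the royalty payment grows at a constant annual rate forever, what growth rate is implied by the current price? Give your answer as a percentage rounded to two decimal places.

P = D₀(1+g)/(r−g) ⇒ P(r−g) = D₀(1+g) ⇒ g(P+D₀) = P·r − D₀
g = (P·r − D₀)/(P + D₀) = (€67,227.83×0.077 − €1,110.00) / (€67,227.83 + €1,110.00) = 0.059506

5.95%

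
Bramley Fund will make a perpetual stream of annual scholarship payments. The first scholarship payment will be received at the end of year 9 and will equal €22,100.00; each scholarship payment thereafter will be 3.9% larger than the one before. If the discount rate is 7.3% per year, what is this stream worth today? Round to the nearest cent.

Value at end of year 8: C₁ / (r − g) = €22,100.00 / (0.073 − 0.039) = €650,000.0000
Discount to today: PV = €650,000.0000 / (1 + 0.073)^8 = €650,000.0000 / 1.757105 = €369,926.62

€369926.62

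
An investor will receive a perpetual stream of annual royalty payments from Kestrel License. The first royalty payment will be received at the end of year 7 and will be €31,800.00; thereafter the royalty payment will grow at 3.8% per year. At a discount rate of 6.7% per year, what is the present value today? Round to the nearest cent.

€743092.03

Value at end of year 6: C₁ / (r − g) = €31,800.00 / (0.067 − 0.038) = €1,096,551.7241
Discount to today: PV = €1,096,551.7241 / (1 + 0.067)^6 = €1,096,551.7241 / 1.475661 = €743,092.03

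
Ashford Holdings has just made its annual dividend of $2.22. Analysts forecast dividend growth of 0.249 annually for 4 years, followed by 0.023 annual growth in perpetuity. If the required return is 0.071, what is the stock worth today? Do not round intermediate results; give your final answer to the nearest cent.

$100.75

D_1 = 2.77278
D_2 = 3.46320
D_3 = 4.32554
D_4 = 5.40260
Terminal value at year 4: TV = D_4×(1+g_2)/(r−g_2) = 5.52686/0.048 = 115.14289
P_0 = D_1/(1+r)^1 + D_2/(1+r)^2 + D_3/(1+r)^3 + D_4/(1+r)^4 + TV/(1+r)^4
    = 2.58896 + 3.01925 + 3.52105 + 4.10624 + 87.51434 = 100.74985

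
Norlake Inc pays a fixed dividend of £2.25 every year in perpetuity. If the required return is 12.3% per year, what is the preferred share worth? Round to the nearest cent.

Level perpetuity: PV = C / r = £2.25 / 0.123 = £18.29

£18.29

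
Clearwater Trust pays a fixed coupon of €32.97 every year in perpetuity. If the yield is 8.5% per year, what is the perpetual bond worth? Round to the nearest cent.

Level perpetuity: PV = C / r = €32.97 / 0.085 = €387.88

€387.88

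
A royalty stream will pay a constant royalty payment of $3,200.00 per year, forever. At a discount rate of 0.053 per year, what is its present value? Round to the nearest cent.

$60377.36

Level perpetuity: PV = C / r = $3,200.00 / 0.053 = $60,377.36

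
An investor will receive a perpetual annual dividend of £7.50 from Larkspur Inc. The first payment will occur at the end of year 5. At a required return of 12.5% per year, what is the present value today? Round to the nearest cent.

Value at end of year 4: C / r = £7.50 / 0.125 = £60.0000
Discount to today: PV = £60.0000 / (1 + 0.125)^4 = £60.0000 / 1.601807 = £37.46

£37.46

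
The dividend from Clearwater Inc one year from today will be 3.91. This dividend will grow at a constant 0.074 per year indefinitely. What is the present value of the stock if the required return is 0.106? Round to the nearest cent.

122.19

Growing perpetuity: P = D₁ / (r − g) = 3.9100 / (0.106 − 0.074) = 122.19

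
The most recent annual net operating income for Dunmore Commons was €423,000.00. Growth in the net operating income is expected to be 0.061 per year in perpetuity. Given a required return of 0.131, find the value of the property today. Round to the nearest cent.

€6411471.43

D₁ = D₀ × (1 + g) = €423,000.00 × 1.061 = €448,803.0000
Growing perpetuity: P = D₁ / (r − g) = €448,803.0000 / (0.131 − 0.061) = €6,411,471.43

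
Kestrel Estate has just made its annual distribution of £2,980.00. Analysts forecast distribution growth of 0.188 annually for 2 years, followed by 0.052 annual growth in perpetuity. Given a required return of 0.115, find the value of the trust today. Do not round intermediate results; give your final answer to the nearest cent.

D_1 = 3540.24000
D_2 = 4205.80512
Terminal value at year 2: TV = D_2×(1+g_2)/(r−g_2) = 4424.50699/0.063 = 70230.26962
P_0 = D_1/(1+r)^1 + D_2/(1+r)^2 + TV/(1+r)^2
    = 3175.10314 + 3382.97985 + 56490.39363 = 63048.47662

£63048.48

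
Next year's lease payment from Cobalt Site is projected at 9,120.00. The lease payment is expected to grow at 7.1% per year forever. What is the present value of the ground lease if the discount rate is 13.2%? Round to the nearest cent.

Growing perpetuity: P = D₁ / (r − g) = 9,120.0000 / (0.132 − 0.071) = 149,508.20

149508.20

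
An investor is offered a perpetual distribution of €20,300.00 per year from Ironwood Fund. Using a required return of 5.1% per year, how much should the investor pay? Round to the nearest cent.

€398039.22

Level perpetuity: PV = C / r = €20,300.00 / 0.051 = €398,039.22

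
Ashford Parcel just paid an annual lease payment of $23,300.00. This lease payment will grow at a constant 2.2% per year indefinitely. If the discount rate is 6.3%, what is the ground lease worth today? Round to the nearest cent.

$580795.12

D₁ = D₀ × (1 + g) = $23,300.00 × 1.022 = $23,812.6000
Growing perpetuity: P = D₁ / (r − g) = $23,812.6000 / (0.063 − 0.022) = $580,795.12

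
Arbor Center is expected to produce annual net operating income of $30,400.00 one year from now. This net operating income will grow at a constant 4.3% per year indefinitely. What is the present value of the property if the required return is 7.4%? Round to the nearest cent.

$980645.16

Growing perpetuity: P = D₁ / (r − g) = $30,400.0000 / (0.074 − 0.043) = $980,645.16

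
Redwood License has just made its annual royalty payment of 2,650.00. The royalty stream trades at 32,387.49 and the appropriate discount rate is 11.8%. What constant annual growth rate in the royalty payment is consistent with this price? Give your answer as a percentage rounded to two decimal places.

P = D₀(1+g)/(r−g) ⇒ P(r−g) = D₀(1+g) ⇒ g(P+D₀) = P·r − D₀
g = (P·r − D₀)/(P + D₀) = (32,387.49×0.118 − 2,650.00) / (32,387.49 + 2,650.00) = 0.033442

3.34%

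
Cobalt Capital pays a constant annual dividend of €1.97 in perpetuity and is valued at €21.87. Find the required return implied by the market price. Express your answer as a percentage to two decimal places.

P = C/r ⇒ r = C/P = €1.97/€21.87 = 0.090078

9.01%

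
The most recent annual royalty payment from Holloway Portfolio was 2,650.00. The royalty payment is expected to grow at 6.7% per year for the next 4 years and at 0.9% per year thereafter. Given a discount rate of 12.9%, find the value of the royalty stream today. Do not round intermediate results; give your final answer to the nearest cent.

D_1 = 2827.55000
D_2 = 3016.99585
D_3 = 3219.13457
D_4 = 3434.81659
Terminal value at year 4: TV = D_4×(1+g_2)/(r−g_2) = 3465.72994/0.12 = 28881.08281
P_0 = D_1/(1+r)^1 + D_2/(1+r)^2 + D_3/(1+r)^3 + D_4/(1+r)^4 + TV/(1+r)^4
    = 2504.47298 + 2366.93771 + 2236.95530 + 2114.11099 + 17776.14991 = 26998.62690

26998.63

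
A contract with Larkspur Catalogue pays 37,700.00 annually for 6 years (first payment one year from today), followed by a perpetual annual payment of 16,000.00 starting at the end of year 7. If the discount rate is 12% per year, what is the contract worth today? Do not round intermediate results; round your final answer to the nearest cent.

PV of 6-year annuity: 37,700.00 × [1 − (1+0.12)^−6] / 0.12 = 155000.05610
Perpetuity value at year 6: 16,000.00 / 0.12 = 133333.33333
PV of perpetuity: 133333.33333 / (1+0.12)^6 = 67550.81616
Total PV = 155000.05610 + 67550.81616 = 222550.87225

222550.87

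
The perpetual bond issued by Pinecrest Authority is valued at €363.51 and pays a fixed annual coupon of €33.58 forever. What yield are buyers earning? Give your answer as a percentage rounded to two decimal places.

9.24%

P = C/r ⇒ r = C/P = €33.58/€363.51 = 0.092377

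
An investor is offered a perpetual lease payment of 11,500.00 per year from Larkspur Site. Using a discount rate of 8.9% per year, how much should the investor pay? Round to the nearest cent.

129213.48

Level perpetuity: PV = C / r = 11,500.00 / 0.089 = 129,213.48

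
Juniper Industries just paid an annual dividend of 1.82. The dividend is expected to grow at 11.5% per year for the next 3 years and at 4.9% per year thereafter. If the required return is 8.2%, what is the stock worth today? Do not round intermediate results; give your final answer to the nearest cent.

D_1 = 2.02930
D_2 = 2.26267
D_3 = 2.52288
Terminal value at year 3: TV = D_3×(1+g_2)/(r−g_2) = 2.64650/0.033 = 80.19689
P_0 = D_1/(1+r)^1 + D_2/(1+r)^2 + D_3/(1+r)^3 + TV/(1+r)^3
    = 1.87551 + 1.93271 + 1.99166 + 63.31050 = 69.11038

69.11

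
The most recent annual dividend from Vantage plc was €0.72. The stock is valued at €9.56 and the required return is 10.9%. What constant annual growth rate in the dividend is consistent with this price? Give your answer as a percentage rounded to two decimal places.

P = D₀(1+g)/(r−g) ⇒ P(r−g) = D₀(1+g) ⇒ g(P+D₀) = P·r − D₀
g = (P·r − D₀)/(P + D₀) = (€9.56×0.109 − €0.72) / (€9.56 + €0.72) = 0.031327

3.13%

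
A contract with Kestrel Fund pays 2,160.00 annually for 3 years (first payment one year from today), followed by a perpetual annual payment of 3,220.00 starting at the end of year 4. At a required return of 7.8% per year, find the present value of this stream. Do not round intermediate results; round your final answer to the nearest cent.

38540.44

PV of 3-year annuity: 2,160.00 × [1 − (1+0.078)^−3] / 0.078 = 5586.67925
Perpetuity value at year 3: 3,220.00 / 0.078 = 41282.05128
PV of perpetuity: 41282.05128 / (1+0.078)^3 = 32953.76091
Total PV = 5586.67925 + 32953.76091 = 38540.44017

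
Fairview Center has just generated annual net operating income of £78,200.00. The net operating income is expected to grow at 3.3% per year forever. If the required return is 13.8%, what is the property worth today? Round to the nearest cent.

£769339.05

D₁ = D₀ × (1 + g) = £78,200.00 × 1.033 = £80,780.6000
Growing perpetuity: P = D₁ / (r − g) = £80,780.6000 / (0.138 − 0.033) = £769,339.05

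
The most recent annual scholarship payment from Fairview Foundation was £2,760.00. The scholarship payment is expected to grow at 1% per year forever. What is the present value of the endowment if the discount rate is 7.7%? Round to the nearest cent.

D₁ = D₀ × (1 + g) = £2,760.00 × 1.01 = £2,787.6000
Growing perpetuity: P = D₁ / (r − g) = £2,787.6000 / (0.077 − 0.01) = £41,605.97

£41605.97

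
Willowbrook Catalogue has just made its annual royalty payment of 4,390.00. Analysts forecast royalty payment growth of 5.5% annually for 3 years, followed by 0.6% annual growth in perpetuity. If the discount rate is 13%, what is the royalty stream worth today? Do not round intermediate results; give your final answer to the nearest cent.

40482.14

D_1 = 4631.45000
D_2 = 4886.17975
D_3 = 5154.91964
Terminal value at year 3: TV = D_3×(1+g_2)/(r−g_2) = 5185.84915/0.124 = 41821.36415
P_0 = D_1/(1+r)^1 + D_2/(1+r)^2 + D_3/(1+r)^3 + TV/(1+r)^3
    = 4098.62832 + 3826.59547 + 3572.61789 + 28984.30321 = 40482.14488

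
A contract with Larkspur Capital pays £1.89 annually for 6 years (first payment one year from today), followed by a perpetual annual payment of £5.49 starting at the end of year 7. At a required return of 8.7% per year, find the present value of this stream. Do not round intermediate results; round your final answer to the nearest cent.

PV of 6-year annuity: £1.89 × [1 − (1+0.087)^−6] / 0.087 = 8.55476
Perpetuity value at year 6: £5.49 / 0.087 = 63.10345
PV of perpetuity: 63.10345 / (1+0.087)^6 = 38.25391
Total PV = 8.55476 + 38.25391 = 46.80867

£46.81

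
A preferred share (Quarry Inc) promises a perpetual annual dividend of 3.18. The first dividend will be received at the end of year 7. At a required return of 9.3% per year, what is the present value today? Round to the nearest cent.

20.06

Value at end of year 6: C / r = 3.18 / 0.093 = 34.1935
Discount to today: PV = 34.1935 / (1 + 0.093)^6 = 34.1935 / 1.704987 = 20.06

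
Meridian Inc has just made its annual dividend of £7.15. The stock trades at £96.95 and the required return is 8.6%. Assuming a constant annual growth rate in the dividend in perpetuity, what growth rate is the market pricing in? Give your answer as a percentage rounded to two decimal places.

P = D₀(1+g)/(r−g) ⇒ P(r−g) = D₀(1+g) ⇒ g(P+D₀) = P·r − D₀
g = (P·r − D₀)/(P + D₀) = (£96.95×0.086 − £7.15) / (£96.95 + £7.15) = 0.011409

1.14%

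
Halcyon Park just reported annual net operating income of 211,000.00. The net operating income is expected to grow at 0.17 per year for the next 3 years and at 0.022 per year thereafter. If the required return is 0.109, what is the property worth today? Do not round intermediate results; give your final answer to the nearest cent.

D_1 = 246870.00000
D_2 = 288837.90000
D_3 = 337940.34300
Terminal value at year 3: TV = D_3×(1+g_2)/(r−g_2) = 345375.03055/0.087 = 3969827.93731
P_0 = D_1/(1+r)^1 + D_2/(1+r)^2 + D_3/(1+r)^3 + TV/(1+r)^3
    = 222605.95131 + 234850.28226 + 247768.10663 + 2910563.27553 = 3615787.61573

3615787.62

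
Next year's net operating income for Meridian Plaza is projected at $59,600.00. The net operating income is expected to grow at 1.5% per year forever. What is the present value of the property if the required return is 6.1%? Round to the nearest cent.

Growing perpetuity: P = D₁ / (r − g) = $59,600.0000 / (0.061 − 0.015) = $1,295,652.17

$1295652.17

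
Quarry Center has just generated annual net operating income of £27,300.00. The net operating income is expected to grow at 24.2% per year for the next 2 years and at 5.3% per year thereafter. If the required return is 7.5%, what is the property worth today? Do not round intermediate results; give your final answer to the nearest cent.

£1812175.15

D_1 = 33906.60000
D_2 = 42111.99720
Terminal value at year 2: TV = D_2×(1+g_2)/(r−g_2) = 44343.93305/0.022 = 2015633.32053
P_0 = D_1/(1+r)^1 + D_2/(1+r)^2 + TV/(1+r)^2
    = 31541.02326 + 36440.88454 + 1744193.24654 = 1812175.15433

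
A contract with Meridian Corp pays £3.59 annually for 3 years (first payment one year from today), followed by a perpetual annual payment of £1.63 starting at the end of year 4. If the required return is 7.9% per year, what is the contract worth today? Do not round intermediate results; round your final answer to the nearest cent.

PV of 3-year annuity: £3.59 × [1 − (1+0.079)^−3] / 0.079 = 9.26850
Perpetuity value at year 3: £1.63 / 0.079 = 20.63291
PV of perpetuity: 20.63291 / (1+0.079)^3 = 16.42465
Total PV = 9.26850 + 16.42465 = 25.69315

£25.69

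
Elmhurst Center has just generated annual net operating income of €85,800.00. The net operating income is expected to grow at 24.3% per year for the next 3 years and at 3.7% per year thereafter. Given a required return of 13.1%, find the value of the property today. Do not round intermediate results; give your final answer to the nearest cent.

D_1 = 106649.40000
D_2 = 132565.20420
D_3 = 164778.54882
Terminal value at year 3: TV = D_3×(1+g_2)/(r−g_2) = 170875.35513/0.094 = 1817822.92688
P_0 = D_1/(1+r)^1 + D_2/(1+r)^2 + D_3/(1+r)^3 + TV/(1+r)^3
    = 94296.55172 + 103634.49495 + 113897.15051 + 1256503.67106 = 1568331.86825

€1568331.87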